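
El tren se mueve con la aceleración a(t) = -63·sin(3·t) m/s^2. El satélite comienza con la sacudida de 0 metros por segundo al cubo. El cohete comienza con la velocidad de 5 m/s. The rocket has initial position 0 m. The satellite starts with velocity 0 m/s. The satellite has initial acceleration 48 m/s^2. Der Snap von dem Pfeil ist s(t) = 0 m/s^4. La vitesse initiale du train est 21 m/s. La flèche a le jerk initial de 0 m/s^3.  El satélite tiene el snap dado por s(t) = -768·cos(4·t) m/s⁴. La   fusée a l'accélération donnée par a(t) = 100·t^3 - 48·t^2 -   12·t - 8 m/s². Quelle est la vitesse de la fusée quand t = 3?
Nous devons trouver l'intégrale de notre équation de l'accélération a(t) = 100·t^3 - 48·t^2 - 12·t - 8 1 fois. L'intégrale de l'accélération est la vitesse. En utilisant v(0) = 5, nous obtenons v(t) = 25·t^4 - 16·t^3 - 6·t^2 - 8·t + 5. En utilisant v(t) = 25·t^4 - 16·t^3 - 6·t^2 - 8·t + 5 et en substituant t = 3, nous trouvons v = 1520.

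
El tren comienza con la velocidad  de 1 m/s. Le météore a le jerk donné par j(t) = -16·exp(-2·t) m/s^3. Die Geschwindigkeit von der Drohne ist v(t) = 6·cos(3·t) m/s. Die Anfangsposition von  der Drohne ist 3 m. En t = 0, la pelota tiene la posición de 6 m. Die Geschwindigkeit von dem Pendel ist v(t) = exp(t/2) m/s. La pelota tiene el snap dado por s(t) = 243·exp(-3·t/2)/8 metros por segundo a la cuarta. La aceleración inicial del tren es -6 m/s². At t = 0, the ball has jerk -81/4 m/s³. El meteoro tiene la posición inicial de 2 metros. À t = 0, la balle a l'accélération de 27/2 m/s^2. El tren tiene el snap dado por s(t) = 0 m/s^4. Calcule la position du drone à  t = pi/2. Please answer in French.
Nous devons intégrer notre équation de la vitesse v(t) = 6·cos(3·t) 1 fois. En intégrant la vitesse et en utilisant la condition initiale x(0) = 3, nous obtenons x(t) = 2·sin(3·t) + 3. De l'équation de la position x(t) = 2·sin(3·t) + 3, nous substituons t = pi/2 pour obtenir x = 1.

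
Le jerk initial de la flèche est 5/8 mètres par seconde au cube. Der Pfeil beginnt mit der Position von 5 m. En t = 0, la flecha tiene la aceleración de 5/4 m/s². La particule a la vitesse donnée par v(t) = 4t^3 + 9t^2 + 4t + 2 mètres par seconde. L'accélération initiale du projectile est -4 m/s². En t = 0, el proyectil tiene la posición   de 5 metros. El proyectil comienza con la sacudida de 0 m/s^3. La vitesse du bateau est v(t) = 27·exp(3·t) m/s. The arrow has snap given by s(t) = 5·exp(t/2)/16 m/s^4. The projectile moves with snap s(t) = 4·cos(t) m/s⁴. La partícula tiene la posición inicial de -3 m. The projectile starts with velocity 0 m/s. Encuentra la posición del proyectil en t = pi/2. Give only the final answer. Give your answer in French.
La réponse est 1.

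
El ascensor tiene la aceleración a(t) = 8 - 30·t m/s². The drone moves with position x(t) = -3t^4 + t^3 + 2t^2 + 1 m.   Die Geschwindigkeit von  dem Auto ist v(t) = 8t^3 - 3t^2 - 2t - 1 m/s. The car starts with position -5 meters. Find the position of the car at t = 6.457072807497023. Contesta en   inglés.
We need to integrate our velocity equation v(t) = 8·t^3 - 3·t^2 - 2·t - 1 1 time. Taking ∫v(t)dt and applying x(0) = -5, we find x(t) = 2·t^4 - t^3 - t^2 - t - 5. From the given position equation x(t) = 2·t^4 - t^3 - t^2 - t - 5, we substitute t = 6.457072807497023 to get x = 3154.37342779837.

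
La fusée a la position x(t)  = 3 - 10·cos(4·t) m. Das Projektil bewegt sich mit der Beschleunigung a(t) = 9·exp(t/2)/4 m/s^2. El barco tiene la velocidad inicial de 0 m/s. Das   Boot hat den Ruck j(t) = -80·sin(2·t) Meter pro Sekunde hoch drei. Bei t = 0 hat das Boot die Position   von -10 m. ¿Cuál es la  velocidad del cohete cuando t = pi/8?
Partiendo de la posición x(t) = 3 - 10·cos(4·t), tomamos 1 derivada. La derivada de la posición da la velocidad: v(t) = 40·sin(4·t). De la ecuación de la velocidad v(t) = 40·sin(4·t), sustituimos t = pi/8 para obtener v = 40.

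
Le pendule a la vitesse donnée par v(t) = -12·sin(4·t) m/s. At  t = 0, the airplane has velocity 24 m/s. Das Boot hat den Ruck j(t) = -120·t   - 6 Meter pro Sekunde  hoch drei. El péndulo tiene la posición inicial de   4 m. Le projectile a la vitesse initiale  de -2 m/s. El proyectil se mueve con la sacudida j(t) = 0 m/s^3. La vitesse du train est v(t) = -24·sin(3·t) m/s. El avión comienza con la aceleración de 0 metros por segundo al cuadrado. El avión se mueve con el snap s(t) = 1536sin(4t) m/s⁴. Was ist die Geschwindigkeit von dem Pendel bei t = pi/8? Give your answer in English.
We have velocity v(t) = -12·sin(4·t). Substituting t = pi/8: v(pi/8) = -12.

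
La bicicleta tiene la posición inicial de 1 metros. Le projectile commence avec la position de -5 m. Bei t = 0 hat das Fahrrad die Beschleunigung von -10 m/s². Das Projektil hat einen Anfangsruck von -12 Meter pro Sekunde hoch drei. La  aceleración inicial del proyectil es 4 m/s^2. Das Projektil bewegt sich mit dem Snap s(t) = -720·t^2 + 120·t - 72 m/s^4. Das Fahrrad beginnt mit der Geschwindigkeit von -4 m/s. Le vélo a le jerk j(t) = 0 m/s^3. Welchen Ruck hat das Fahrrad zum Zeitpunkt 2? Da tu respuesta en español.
Tenemos la sacudida j(t) = 0. Sustituyendo t = 2: j(2) = 0.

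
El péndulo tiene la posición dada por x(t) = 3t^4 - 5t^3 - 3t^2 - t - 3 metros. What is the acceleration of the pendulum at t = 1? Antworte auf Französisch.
En partant de la position x(t) = 3·t^4 - 5·t^3 - 3·t^2 - t - 3, nous prenons 2 dérivées. En prenant d/dt de x(t), nous trouvons v(t) = 12·t^3 - 15·t^2 - 6·t - 1. En dérivant la vitesse, nous obtenons l'accélération: a(t) = 36·t^2 - 30·t - 6. En utilisant a(t) = 36·t^2 - 30·t - 6 et en substituant t = 1, nous trouvons a = 0.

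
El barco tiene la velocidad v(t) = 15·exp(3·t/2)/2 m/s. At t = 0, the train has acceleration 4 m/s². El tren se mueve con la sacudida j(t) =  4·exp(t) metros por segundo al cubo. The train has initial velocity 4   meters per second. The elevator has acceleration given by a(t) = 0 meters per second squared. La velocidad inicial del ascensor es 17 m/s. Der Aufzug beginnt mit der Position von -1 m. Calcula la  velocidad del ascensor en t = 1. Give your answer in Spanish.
Partiendo de la aceleración a(t) = 0, tomamos 1 integral. Integrando la aceleración y usando la condición inicial v(0) = 17, obtenemos v(t) = 17. De la ecuación de la velocidad v(t) = 17, sustituimos t = 1 para obtener v = 17.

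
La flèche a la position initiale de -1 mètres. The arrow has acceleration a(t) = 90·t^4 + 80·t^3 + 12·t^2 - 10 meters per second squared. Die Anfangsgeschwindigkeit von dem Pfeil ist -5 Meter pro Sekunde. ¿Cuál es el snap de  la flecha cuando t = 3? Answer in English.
We must differentiate our acceleration equation a(t) = 90·t^4 + 80·t^3 + 12·t^2 - 10 2 times. The derivative of acceleration gives jerk: j(t) = 360·t^3 + 240·t^2 + 24·t. Differentiating jerk, we get snap: s(t) = 1080·t^2 + 480·t + 24. From the given snap equation s(t) = 1080·t^2 + 480·t + 24, we substitute t = 3 to get s = 11184.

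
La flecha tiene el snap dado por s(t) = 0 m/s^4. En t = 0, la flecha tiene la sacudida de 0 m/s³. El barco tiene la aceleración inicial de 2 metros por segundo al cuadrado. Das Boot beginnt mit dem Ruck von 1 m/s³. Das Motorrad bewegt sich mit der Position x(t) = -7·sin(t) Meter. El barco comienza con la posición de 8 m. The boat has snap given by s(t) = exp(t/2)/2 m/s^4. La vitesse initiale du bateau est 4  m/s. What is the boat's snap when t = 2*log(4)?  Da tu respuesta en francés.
En utilisant s(t) = exp(t/2)/2 et en substituant t = 2*log(4), nous trouvons s = 2.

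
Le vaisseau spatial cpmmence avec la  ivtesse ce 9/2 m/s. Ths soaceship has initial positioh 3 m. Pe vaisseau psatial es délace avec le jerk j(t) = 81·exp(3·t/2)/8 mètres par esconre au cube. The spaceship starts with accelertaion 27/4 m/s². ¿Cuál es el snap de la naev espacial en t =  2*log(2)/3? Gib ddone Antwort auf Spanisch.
Debemos derivar nuestra ecuación de la sacudida j(t) = 81·exp(3·t/2)/8 1 vez. Tomando d/dt de j(t), encontramos s(t) = 243·exp(3·t/2)/16. De la ecuación del snap s(t) = 243·exp(3·t/2)/16, sustituimos t = 2*log(2)/3 para obtener s = 243/8.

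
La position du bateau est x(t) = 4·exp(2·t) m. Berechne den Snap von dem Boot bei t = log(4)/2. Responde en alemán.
Um dies zu lösen, müssen wir 4 Ableitungen unserer Gleichung für die Position x(t) = 4·exp(2·t) nehmen. Die Ableitung von der Position ergibt die Geschwindigkeit: v(t) = 8·exp(2·t). Durch Ableiten von der Geschwindigkeit erhalten wir die Beschleunigung: a(t) = 16·exp(2·t). Durch Ableiten von der Beschleunigung erhalten wir den Ruck: j(t) = 32·exp(2·t). Durch Ableiten von dem Ruck erhalten wir den Snap: s(t) = 64·exp(2·t). Mit s(t) = 64·exp(2·t) und Einsetzen von t = log(4)/2, finden wir s = 256.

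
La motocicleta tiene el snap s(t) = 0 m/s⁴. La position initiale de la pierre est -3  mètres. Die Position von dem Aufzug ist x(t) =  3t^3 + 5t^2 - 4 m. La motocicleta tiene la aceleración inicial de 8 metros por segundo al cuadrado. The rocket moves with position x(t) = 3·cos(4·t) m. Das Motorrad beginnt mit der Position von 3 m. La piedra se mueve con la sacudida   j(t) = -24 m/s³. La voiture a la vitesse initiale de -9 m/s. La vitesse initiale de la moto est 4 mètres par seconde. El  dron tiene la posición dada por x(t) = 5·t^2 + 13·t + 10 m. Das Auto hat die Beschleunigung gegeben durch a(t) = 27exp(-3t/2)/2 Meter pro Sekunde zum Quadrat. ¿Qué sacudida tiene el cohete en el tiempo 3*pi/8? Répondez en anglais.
Starting from position x(t) = 3·cos(4·t), we take 3 derivatives. The derivative of position gives velocity: v(t) = -12·sin(4·t). The derivative of velocity gives acceleration: a(t) = -48·cos(4·t). Differentiating acceleration, we get jerk: j(t) = 192·sin(4·t). Using j(t) = 192·sin(4·t) and substituting t = 3*pi/8, we find j = -192.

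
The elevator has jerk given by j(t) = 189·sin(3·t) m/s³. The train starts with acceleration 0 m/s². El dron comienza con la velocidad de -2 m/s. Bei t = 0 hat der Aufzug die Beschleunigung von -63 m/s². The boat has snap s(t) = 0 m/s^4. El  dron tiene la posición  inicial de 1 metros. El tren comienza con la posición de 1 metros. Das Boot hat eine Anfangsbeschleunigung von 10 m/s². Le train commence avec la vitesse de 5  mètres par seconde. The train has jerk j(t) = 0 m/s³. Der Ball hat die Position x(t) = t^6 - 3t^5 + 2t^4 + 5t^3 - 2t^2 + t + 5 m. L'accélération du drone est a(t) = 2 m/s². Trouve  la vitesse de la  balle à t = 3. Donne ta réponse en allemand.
Wir müssen unsere Gleichung für die Position x(t) = t^6 - 3·t^5 + 2·t^4 + 5·t^3 - 2·t^2 + t + 5 1-mal ableiten. Durch Ableiten von der Position erhalten wir die Geschwindigkeit: v(t) = 6·t^5 - 15·t^4 + 8·t^3 + 15·t^2 - 4·t + 1. Mit v(t) = 6·t^5 - 15·t^4 + 8·t^3 + 15·t^2 - 4·t + 1 und Einsetzen von t = 3, finden wir v = 583.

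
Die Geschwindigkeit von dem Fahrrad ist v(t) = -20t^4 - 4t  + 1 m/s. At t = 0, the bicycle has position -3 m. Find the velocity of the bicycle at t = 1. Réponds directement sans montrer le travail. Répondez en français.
À t = 1, v = -23.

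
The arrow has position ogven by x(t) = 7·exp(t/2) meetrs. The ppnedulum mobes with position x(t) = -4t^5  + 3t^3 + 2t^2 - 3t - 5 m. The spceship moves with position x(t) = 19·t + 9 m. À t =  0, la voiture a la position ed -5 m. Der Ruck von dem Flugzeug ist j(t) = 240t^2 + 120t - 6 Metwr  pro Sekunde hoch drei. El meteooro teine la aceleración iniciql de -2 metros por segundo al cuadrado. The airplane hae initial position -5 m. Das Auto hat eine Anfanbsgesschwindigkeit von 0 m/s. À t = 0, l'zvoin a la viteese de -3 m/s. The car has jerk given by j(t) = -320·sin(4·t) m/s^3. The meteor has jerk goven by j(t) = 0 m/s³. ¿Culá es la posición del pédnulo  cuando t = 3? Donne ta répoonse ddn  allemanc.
Wir haben die Position x(t) = -4·t^5 + 3·t^3 + 2·t^2 - 3·t - 5. Durch Einsetzen von t = 3: x(3) = -887.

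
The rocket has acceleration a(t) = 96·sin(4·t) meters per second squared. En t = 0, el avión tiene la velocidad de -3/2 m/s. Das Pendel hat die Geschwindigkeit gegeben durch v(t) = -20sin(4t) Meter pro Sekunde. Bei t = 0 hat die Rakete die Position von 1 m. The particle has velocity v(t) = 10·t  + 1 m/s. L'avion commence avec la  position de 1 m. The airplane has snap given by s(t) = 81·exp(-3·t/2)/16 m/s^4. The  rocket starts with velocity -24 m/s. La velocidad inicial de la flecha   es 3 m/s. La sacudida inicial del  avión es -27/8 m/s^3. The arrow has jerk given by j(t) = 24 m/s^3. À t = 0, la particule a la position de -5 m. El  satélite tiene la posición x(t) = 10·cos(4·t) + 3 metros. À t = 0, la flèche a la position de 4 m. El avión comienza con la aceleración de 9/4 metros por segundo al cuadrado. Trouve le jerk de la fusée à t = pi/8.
En partant de l'accélération a(t) = 96·sin(4·t), nous prenons 1 dérivée. La dérivée de l'accélération donne le jerk: j(t) = 384·cos(4·t). De l'équation du jerk j(t) = 384·cos(4·t), nous substituons t = pi/8 pour obtenir j = 0.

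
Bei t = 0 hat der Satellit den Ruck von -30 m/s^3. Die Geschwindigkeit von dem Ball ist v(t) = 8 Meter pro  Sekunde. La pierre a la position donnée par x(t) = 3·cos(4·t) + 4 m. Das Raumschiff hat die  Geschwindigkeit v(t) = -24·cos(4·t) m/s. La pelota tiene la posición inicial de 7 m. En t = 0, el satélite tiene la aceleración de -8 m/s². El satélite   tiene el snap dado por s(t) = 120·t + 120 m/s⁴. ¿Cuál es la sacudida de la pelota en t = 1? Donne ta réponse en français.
Pour résoudre ceci, nous devons prendre 2 dérivées de notre équation de la vitesse v(t) = 8. La dérivée de la vitesse donne l'accélération: a(t) = 0. La dérivée de l'accélération donne le jerk: j(t) = 0. En utilisant j(t) = 0 et en substituant t = 1, nous trouvons j = 0.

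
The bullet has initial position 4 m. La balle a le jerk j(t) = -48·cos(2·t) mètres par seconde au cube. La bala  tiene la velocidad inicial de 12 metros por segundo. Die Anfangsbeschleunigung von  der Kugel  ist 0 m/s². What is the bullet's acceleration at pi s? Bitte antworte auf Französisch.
En partant du jerk j(t) = -48·cos(2·t), nous prenons 1 primitive. En prenant ∫j(t)dt et en appliquant a(0) = 0, nous trouvons a(t) = -24·sin(2·t). De l'équation de l'accélération a(t) = -24·sin(2·t), nous substituons t = pi pour obtenir a = 0.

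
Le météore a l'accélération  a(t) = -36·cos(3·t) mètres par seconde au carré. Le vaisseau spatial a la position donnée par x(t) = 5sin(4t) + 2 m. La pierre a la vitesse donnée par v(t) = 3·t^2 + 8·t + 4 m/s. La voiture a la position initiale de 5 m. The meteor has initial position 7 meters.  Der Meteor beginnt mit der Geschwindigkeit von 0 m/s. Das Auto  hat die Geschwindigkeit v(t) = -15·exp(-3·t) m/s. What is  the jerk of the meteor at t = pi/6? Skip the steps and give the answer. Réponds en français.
À t = pi/6, j = 108.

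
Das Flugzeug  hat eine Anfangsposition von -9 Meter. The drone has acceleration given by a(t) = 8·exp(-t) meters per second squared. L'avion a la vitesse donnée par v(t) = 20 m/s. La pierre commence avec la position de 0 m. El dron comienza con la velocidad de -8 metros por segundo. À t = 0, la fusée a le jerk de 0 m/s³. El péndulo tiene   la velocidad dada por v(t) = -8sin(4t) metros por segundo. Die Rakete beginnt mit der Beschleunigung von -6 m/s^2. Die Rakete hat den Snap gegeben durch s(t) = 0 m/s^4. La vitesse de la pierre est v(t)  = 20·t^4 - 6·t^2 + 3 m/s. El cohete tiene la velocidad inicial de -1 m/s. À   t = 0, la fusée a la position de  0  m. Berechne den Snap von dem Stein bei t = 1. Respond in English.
To solve this, we need to take 3 derivatives of our velocity equation v(t) = 20·t^4 - 6·t^2 + 3. Differentiating velocity, we get acceleration: a(t) = 80·t^3 - 12·t. The derivative of acceleration gives jerk: j(t) = 240·t^2 - 12. The derivative of jerk gives snap: s(t) = 480·t. We have snap s(t) = 480·t. Substituting t = 1: s(1) = 480.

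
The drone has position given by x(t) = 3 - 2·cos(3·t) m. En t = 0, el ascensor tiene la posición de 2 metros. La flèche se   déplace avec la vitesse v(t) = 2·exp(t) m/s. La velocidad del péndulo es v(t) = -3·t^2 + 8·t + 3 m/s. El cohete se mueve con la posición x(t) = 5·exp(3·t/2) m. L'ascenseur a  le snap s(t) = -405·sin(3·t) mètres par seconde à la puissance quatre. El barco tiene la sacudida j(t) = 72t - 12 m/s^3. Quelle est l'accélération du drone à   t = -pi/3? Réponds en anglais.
To solve this, we need to take 2 derivatives of our position equation x(t) = 3 - 2·cos(3·t). The derivative of position gives velocity: v(t) = 6·sin(3·t). The derivative of velocity gives acceleration: a(t) = 18·cos(3·t). We have acceleration a(t) = 18·cos(3·t). Substituting t = -pi/3: a(-pi/3) = -18.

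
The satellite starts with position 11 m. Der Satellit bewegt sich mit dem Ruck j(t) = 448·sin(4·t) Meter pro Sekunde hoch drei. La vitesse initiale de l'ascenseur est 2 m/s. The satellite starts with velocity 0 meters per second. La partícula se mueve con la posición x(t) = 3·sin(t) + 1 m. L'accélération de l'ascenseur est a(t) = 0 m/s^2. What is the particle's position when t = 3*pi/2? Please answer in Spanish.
Tenemos la posición x(t) = 3·sin(t) + 1. Sustituyendo t = 3*pi/2: x(3*pi/2) = -2.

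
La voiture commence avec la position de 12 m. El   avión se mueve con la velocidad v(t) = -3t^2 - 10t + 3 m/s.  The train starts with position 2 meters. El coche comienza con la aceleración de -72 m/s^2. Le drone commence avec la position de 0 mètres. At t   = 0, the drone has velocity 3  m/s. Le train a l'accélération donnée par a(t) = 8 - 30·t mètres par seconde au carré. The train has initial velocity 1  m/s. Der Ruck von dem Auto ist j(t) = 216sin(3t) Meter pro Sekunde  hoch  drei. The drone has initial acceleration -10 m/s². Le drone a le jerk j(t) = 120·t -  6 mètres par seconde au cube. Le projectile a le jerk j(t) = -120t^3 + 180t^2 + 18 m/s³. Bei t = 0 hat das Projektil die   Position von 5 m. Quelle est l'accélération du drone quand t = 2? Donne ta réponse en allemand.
Wir müssen unsere Gleichung für den Ruck j(t) = 120·t - 6 1-mal integrieren. Die Stammfunktion von dem Ruck ist die Beschleunigung. Mit a(0) = -10 erhalten wir a(t) = 60·t^2 - 6·t - 10. Wir haben die Beschleunigung a(t) = 60·t^2 - 6·t - 10. Durch Einsetzen von t = 2: a(2) = 218.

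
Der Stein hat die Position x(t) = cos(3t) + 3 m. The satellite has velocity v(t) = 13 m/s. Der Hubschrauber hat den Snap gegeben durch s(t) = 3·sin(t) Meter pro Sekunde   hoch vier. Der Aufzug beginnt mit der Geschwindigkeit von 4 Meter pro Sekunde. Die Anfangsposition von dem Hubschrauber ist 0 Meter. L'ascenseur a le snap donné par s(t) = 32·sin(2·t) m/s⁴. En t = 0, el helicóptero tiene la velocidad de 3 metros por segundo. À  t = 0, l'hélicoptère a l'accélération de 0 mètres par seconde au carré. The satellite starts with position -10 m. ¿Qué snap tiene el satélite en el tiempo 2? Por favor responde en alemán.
Ausgehend von der Geschwindigkeit v(t) = 13, nehmen wir 3 Ableitungen. Mit d/dt von v(t) finden wir a(t) = 0. Durch Ableiten von der Beschleunigung erhalten wir den Ruck: j(t) = 0. Die Ableitung von dem Ruck ergibt den Snap: s(t) = 0. Mit s(t) = 0 und Einsetzen von t = 2, finden wir s = 0.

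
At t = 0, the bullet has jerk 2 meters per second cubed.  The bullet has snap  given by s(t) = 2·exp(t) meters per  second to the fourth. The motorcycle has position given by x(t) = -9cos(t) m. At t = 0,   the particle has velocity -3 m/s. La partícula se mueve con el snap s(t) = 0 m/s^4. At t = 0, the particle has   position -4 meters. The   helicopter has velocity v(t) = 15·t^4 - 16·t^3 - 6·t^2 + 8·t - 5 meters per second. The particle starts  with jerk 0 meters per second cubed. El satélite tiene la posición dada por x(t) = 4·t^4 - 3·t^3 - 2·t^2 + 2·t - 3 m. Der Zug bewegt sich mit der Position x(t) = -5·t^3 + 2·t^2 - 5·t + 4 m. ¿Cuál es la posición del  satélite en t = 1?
Usando x(t) = 4·t^4 - 3·t^3 - 2·t^2 + 2·t - 3 y sustituyendo t = 1, encontramos x = -2.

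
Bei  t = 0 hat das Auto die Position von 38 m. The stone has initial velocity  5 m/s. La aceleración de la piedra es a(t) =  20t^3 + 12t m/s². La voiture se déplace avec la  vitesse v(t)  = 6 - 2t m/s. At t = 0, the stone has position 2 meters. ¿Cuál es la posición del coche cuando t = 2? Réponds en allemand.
Ausgehend von der Geschwindigkeit v(t) = 6 - 2·t, nehmen wir 1 Integral. Die Stammfunktion von der Geschwindigkeit, mit x(0) = 38, ergibt die Position: x(t) = -t^2 + 6·t + 38. Wir haben die Position x(t) = -t^2 + 6·t + 38. Durch Einsetzen von t = 2: x(2) = 46.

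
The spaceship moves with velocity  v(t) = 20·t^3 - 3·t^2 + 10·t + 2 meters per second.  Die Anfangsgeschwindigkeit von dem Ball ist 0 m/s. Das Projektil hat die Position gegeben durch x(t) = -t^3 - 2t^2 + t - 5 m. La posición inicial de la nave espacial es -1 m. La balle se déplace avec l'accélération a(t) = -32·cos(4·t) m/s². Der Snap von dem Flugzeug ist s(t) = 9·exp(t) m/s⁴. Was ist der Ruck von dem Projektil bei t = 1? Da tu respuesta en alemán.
Wir müssen unsere Gleichung für die Position x(t) = -t^3 - 2·t^2 + t - 5 3-mal ableiten. Mit d/dt von x(t) finden wir v(t) = -3·t^2 - 4·t + 1. Die Ableitung von der Geschwindigkeit ergibt die Beschleunigung: a(t) = -6·t - 4. Durch Ableiten von der Beschleunigung erhalten wir den Ruck: j(t) = -6. Mit j(t) = -6 und Einsetzen von t = 1, finden wir j = -6.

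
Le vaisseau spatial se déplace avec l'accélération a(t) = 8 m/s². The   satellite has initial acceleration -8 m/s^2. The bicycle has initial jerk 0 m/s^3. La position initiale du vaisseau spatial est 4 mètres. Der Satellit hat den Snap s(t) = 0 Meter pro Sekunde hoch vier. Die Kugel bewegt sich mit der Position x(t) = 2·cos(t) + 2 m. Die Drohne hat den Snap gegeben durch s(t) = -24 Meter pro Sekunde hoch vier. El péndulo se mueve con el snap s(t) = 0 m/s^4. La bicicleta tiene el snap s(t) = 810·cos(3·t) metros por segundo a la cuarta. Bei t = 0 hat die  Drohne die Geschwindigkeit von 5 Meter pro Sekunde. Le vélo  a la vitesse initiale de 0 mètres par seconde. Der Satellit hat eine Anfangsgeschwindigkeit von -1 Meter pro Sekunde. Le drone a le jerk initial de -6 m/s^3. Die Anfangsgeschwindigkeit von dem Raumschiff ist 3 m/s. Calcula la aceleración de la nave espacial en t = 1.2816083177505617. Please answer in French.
En utilisant a(t) = 8 et en substituant t = 1.2816083177505617, nous trouvons a = 8.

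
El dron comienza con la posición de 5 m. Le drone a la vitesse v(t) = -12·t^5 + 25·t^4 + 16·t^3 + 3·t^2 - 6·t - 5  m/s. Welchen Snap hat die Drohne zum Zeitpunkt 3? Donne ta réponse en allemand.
Um dies zu lösen, müssen wir 3 Ableitungen unserer Gleichung für die Geschwindigkeit v(t) = -12·t^5 + 25·t^4 + 16·t^3 + 3·t^2 - 6·t - 5 nehmen. Durch Ableiten von der Geschwindigkeit erhalten wir die Beschleunigung: a(t) = -60·t^4 + 100·t^3 + 48·t^2 + 6·t - 6. Durch Ableiten von der Beschleunigung erhalten wir den Ruck: j(t) = -240·t^3 + 300·t^2 + 96·t + 6. Die Ableitung von dem Ruck ergibt den Snap: s(t) = -720·t^2 + 600·t + 96. Wir haben den Snap s(t) = -720·t^2 + 600·t + 96. Durch Einsetzen von t = 3: s(3) = -4584.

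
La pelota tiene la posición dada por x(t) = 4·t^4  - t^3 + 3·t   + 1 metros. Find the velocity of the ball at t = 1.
To solve this, we need to take 1 derivative of our position equation x(t) = 4·t^4 - t^3 + 3·t + 1. Taking d/dt of x(t), we find v(t) = 16·t^3 - 3·t^2 + 3. From the given velocity equation v(t) = 16·t^3 - 3·t^2 + 3, we substitute t = 1 to get v = 16.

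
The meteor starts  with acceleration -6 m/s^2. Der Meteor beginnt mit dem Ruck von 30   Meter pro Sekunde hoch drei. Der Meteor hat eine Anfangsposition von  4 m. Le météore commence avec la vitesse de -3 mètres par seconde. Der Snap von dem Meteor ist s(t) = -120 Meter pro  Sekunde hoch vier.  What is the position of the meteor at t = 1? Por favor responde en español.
Necesitamos integrar nuestra ecuación del snap s(t) = -120 4 veces. La antiderivada del snap, con j(0) = 30, da la sacudida: j(t) = 30 - 120·t. Tomando ∫j(t)dt y aplicando a(0) = -6, encontramos a(t) = -60·t^2 + 30·t - 6. La antiderivada de la aceleración, con v(0) = -3, da la velocidad: v(t) = -20·t^3 + 15·t^2 - 6·t - 3. Tomando ∫v(t)dt y aplicando x(0) = 4, encontramos x(t) = -5·t^4 + 5·t^3 - 3·t^2 - 3·t + 4. De la ecuación de la posición x(t) = -5·t^4 + 5·t^3 - 3·t^2 - 3·t + 4, sustituimos t = 1 para obtener x = -2.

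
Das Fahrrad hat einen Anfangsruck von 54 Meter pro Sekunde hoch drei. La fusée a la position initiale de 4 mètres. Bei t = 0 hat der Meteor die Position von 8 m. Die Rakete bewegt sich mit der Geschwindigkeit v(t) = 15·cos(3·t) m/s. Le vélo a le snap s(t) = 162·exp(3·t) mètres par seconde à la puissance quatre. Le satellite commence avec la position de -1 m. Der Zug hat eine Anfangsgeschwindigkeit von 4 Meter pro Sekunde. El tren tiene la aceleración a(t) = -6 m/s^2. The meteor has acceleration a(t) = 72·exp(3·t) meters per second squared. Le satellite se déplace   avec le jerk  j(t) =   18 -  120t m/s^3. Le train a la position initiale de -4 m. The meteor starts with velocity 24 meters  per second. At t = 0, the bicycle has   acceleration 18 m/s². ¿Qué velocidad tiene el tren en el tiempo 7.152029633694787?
Partiendo de la aceleración a(t) = -6, tomamos 1 integral. Tomando ∫a(t)dt y aplicando v(0) = 4, encontramos v(t) = 4 - 6·t. De la ecuación de la velocidad v(t) = 4 - 6·t, sustituimos t = 7.152029633694787 para obtener v = -38.9121778021687.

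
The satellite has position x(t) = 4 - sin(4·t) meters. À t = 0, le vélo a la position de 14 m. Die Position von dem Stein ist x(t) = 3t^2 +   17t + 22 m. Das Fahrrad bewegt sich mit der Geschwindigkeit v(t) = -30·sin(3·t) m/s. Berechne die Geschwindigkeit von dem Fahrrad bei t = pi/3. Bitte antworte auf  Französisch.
En utilisant v(t) = -30·sin(3·t) et en substituant t = pi/3, nous trouvons v = 0.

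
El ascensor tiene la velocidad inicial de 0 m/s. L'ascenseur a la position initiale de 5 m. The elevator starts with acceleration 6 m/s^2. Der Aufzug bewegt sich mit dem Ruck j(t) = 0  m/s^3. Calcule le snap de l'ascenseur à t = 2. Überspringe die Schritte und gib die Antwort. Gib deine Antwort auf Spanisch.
La respuesta es 0.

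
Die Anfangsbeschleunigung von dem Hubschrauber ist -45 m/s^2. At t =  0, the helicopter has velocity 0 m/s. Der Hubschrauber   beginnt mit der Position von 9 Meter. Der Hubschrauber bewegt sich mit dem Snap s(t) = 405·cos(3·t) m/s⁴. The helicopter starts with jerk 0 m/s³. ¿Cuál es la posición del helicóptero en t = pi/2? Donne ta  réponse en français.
Nous devons trouver l'intégrale de notre équation du snap s(t) = 405·cos(3·t) 4 fois. La primitive du snap est le jerk. En utilisant j(0) = 0, nous obtenons j(t) = 135·sin(3·t). La primitive du jerk, avec a(0) = -45, donne l'accélération: a(t) = -45·cos(3·t). En prenant ∫a(t)dt et en appliquant v(0) = 0, nous trouvons v(t) = -15·sin(3·t). La primitive de la vitesse, avec x(0) = 9, donne la position: x(t) = 5·cos(3·t) + 4. Nous avons la position x(t) = 5·cos(3·t) + 4. En substituant t = pi/2: x(pi/2) = 4.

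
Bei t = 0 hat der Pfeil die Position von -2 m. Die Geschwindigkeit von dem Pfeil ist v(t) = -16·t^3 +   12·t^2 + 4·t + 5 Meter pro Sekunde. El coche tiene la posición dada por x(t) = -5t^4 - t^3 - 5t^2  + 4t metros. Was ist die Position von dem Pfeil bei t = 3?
Wir müssen das Integral unserer Gleichung für die Geschwindigkeit v(t) = -16·t^3 + 12·t^2 + 4·t + 5 1-mal finden. Das Integral von der Geschwindigkeit ist die Position. Mit x(0) = -2 erhalten wir x(t) = -4·t^4 + 4·t^3 + 2·t^2 + 5·t - 2. Aus der Gleichung für die Position x(t) = -4·t^4 + 4·t^3 + 2·t^2 + 5·t - 2, setzen wir t = 3 ein und erhalten x = -185.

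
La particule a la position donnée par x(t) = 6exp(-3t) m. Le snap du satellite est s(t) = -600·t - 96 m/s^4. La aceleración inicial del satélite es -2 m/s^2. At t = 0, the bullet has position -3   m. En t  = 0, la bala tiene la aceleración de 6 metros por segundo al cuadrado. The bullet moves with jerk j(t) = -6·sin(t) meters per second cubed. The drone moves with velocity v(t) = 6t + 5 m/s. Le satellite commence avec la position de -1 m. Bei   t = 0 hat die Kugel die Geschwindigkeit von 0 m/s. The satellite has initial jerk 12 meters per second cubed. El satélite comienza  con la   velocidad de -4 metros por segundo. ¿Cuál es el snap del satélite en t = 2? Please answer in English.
We have snap s(t) = -600·t - 96. Substituting t = 2: s(2) = -1296.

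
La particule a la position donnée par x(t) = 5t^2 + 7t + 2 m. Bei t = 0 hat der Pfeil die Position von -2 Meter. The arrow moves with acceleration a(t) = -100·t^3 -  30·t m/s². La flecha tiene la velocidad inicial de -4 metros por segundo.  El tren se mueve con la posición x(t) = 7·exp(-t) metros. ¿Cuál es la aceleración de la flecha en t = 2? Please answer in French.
En utilisant a(t) = -100·t^3 - 30·t et en substituant t = 2, nous trouvons a = -860.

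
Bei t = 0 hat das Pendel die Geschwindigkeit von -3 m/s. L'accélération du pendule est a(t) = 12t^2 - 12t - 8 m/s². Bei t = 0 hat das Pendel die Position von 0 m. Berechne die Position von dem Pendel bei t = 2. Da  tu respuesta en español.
Para resolver esto, necesitamos tomar 2 antiderivadas de nuestra ecuación de la aceleración a(t) = 12·t^2 - 12·t - 8. La integral de la aceleración, con v(0) = -3, da la velocidad: v(t) = 4·t^3 - 6·t^2 - 8·t - 3. Tomando ∫v(t)dt y aplicando x(0) = 0, encontramos x(t) = t^4 - 2·t^3 - 4·t^2 - 3·t. Tenemos la posición x(t) = t^4 - 2·t^3 - 4·t^2 - 3·t. Sustituyendo t = 2: x(2) = -22.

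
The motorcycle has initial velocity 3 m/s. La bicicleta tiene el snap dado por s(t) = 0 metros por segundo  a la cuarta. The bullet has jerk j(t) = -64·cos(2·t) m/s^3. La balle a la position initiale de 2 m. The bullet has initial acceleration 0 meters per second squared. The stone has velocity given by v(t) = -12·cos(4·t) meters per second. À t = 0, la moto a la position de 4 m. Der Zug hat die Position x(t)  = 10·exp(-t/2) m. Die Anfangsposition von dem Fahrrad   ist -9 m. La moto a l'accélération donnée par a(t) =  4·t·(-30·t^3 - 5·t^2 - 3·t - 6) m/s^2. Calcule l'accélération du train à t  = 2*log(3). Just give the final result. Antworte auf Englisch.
The acceleration at t = 2*log(3) is a = 5/6.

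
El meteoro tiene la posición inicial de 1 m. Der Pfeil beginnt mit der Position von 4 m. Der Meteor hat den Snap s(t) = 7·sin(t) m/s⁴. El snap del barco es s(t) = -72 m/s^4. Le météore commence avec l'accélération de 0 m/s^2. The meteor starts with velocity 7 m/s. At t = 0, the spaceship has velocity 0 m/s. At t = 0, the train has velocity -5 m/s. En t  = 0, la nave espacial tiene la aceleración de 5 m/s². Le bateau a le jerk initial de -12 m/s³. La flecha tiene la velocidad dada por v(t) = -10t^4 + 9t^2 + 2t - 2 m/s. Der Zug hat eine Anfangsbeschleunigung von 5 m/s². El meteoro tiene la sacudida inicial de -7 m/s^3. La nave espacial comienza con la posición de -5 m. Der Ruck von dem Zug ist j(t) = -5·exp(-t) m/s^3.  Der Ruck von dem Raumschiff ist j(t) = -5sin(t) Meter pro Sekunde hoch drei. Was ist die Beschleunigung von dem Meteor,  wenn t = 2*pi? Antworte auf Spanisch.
Partiendo del snap s(t) = 7·sin(t), tomamos 2 integrales. La integral del snap es la sacudida. Usando j(0) = -7, obtenemos j(t) = -7·cos(t). Tomando ∫j(t)dt y aplicando a(0) = 0, encontramos a(t) = -7·sin(t). De la ecuación de la aceleración a(t) = -7·sin(t), sustituimos t = 2*pi para obtener a = 0.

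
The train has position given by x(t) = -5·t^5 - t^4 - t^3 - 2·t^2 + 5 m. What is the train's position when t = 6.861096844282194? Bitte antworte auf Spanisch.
De la ecuación de la posición x(t) = -5·t^5 - t^4 - t^3 - 2·t^2 + 5, sustituimos t = 6.861096844282194 para obtener x = -78649.8862238990.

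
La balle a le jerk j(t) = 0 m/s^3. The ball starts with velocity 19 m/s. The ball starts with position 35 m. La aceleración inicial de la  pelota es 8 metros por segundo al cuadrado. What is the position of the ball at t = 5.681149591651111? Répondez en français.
Pour résoudre ceci, nous devons prendre 3 intégrales de notre équation du jerk j(t) = 0. En prenant ∫j(t)dt et en appliquant a(0) = 8, nous trouvons a(t) = 8. La primitive de l'accélération, avec v(0) = 19, donne la vitesse: v(t) = 8·t + 19. En prenant ∫v(t)dt et en appliquant x(0) = 35, nous trouvons x(t) = 4·t^2 + 19·t + 35. En utilisant x(t) = 4·t^2 + 19·t + 35 et en substituant t = 5.681149591651111, nous trouvons x = 272.043684972241.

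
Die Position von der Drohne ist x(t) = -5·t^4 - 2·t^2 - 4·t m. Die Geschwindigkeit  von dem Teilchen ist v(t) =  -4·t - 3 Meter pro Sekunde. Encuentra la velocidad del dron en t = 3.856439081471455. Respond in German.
Um dies zu lösen, müssen wir 1 Ableitung unserer Gleichung für die Position x(t) = -5·t^4 - 2·t^2 - 4·t nehmen. Mit d/dt von x(t) finden wir v(t) = -20·t^3 - 4·t - 4. Mit v(t) = -20·t^3 - 4·t - 4 und Einsetzen von t = 3.856439081471455, finden wir v = -1166.49443644095.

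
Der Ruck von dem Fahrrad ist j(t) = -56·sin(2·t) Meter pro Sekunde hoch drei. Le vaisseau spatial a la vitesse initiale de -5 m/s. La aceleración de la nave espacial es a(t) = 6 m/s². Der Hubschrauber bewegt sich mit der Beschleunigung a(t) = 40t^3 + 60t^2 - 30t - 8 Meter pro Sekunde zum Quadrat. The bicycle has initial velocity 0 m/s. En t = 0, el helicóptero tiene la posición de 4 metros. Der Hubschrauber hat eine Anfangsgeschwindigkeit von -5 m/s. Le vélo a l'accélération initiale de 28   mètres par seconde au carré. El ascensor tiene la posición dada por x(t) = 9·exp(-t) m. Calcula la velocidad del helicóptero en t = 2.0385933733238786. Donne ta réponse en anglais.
To solve this, we need to take 1 integral of our acceleration equation a(t) = 40·t^3 + 60·t^2 - 30·t - 8. Taking ∫a(t)dt and applying v(0) = -5, we find v(t) = 10·t^4 + 20·t^3 - 15·t^2 - 8·t - 5. Using v(t) = 10·t^4 + 20·t^3 - 15·t^2 - 8·t - 5 and substituting t = 2.0385933733238786, we find v = 258.507569864237.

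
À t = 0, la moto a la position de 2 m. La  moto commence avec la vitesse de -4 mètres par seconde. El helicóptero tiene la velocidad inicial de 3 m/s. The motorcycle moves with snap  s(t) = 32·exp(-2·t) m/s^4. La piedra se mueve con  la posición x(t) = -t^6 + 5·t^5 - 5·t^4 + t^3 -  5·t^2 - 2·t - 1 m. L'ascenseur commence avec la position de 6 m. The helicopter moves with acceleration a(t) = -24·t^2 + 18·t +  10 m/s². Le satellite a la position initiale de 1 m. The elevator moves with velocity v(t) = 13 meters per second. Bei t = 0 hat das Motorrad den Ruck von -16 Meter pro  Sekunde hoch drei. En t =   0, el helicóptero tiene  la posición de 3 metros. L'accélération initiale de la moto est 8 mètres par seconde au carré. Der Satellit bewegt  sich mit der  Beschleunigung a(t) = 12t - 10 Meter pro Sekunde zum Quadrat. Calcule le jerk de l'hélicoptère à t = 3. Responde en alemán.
Wir müssen unsere Gleichung für die Beschleunigung a(t) = -24·t^2 + 18·t + 10 1-mal ableiten. Die Ableitung von der Beschleunigung ergibt den Ruck: j(t) = 18 - 48·t. Mit j(t) = 18 - 48·t und Einsetzen von t = 3, finden wir j = -126.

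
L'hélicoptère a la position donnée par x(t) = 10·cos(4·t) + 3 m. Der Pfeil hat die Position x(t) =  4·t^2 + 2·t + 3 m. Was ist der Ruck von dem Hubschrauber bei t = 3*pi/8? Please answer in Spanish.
Para resolver esto, necesitamos tomar 3 derivadas de nuestra ecuación de la posición x(t) = 10·cos(4·t) + 3. Derivando la posición, obtenemos la velocidad: v(t) = -40·sin(4·t). Derivando la velocidad, obtenemos la aceleración: a(t) = -160·cos(4·t). Derivando la aceleración, obtenemos la sacudida: j(t) = 640·sin(4·t). Usando j(t) = 640·sin(4·t) y sustituyendo t = 3*pi/8, encontramos j = -640.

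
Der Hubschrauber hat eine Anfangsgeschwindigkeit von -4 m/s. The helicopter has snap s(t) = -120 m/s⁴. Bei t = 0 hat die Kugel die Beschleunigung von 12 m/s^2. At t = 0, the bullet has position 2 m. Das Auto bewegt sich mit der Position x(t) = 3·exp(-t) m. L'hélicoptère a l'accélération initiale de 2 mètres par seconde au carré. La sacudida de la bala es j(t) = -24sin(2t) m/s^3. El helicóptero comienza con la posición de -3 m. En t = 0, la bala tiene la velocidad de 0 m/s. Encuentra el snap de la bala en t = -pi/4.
Debemos derivar nuestra ecuación de la sacudida j(t) = -24·sin(2·t) 1 vez. La derivada de la sacudida da el snap: s(t) = -48·cos(2·t). De la ecuación del snap s(t) = -48·cos(2·t), sustituimos t = -pi/4 para obtener s = 0.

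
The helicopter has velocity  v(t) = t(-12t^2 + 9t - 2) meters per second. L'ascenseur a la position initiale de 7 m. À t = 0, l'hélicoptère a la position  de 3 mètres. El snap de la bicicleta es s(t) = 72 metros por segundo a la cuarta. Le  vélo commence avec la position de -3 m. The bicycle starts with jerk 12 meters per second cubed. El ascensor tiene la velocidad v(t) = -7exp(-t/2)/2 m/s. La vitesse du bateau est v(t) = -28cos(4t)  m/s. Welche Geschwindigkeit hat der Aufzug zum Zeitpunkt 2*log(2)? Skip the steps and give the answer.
Die Geschwindigkeit bei t = 2*log(2) ist v = -7/4.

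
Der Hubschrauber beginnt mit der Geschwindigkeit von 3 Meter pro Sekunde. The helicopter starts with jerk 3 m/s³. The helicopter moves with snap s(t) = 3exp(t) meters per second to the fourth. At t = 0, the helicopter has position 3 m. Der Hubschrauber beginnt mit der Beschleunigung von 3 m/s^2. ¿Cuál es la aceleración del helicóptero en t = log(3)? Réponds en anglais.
We must find the integral of our snap equation s(t) = 3·exp(t) 2 times. Finding the integral of s(t) and using j(0) = 3: j(t) = 3·exp(t). Finding the integral of j(t) and using a(0) = 3: a(t) = 3·exp(t). We have acceleration a(t) = 3·exp(t). Substituting t = log(3): a(log(3)) = 9.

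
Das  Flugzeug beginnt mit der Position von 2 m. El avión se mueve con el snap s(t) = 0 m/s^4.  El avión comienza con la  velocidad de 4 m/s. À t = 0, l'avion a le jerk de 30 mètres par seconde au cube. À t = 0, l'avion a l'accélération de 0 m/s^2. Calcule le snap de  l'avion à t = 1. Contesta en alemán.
Mit s(t) = 0 und Einsetzen von t = 1, finden wir s = 0.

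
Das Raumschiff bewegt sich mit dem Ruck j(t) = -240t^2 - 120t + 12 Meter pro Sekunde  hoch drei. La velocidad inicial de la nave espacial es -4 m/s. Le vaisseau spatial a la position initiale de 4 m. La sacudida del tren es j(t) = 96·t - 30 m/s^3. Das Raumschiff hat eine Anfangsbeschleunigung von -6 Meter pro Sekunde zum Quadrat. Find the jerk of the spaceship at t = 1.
Using j(t) = -240·t^2 - 120·t + 12 and substituting t = 1, we find j = -348.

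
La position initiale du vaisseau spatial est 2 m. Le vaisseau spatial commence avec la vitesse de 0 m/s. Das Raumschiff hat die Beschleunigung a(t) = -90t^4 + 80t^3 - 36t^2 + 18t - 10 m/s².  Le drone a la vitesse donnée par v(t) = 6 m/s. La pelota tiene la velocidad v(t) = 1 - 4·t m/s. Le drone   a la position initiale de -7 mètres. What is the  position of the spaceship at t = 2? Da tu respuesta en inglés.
Starting from acceleration a(t) = -90·t^4 + 80·t^3 - 36·t^2 + 18·t - 10, we take 2 integrals. Finding the integral of a(t) and using v(0) = 0: v(t) = t·(-18·t^4 + 20·t^3 - 12·t^2 + 9·t - 10). Taking ∫v(t)dt and applying x(0) = 2, we find x(t) = -3·t^6 + 4·t^5 - 3·t^4 + 3·t^3 - 5·t^2 + 2. We have position x(t) = -3·t^6 + 4·t^5 - 3·t^4 + 3·t^3 - 5·t^2 + 2. Substituting t = 2: x(2) = -106.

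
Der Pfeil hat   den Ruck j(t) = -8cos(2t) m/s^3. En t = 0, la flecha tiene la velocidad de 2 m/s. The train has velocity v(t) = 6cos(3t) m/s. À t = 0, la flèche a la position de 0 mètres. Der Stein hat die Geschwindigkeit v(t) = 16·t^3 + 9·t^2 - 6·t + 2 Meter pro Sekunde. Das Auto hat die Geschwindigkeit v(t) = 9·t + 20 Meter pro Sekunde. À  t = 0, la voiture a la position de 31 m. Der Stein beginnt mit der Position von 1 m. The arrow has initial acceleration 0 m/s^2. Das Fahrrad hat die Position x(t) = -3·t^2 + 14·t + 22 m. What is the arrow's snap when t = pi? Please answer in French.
Nous devons dériver notre équation du jerk j(t) = -8·cos(2·t) 1 fois. En dérivant le jerk, nous obtenons le snap: s(t) = 16·sin(2·t). En utilisant s(t) = 16·sin(2·t) et en substituant t = pi, nous trouvons s = 0.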